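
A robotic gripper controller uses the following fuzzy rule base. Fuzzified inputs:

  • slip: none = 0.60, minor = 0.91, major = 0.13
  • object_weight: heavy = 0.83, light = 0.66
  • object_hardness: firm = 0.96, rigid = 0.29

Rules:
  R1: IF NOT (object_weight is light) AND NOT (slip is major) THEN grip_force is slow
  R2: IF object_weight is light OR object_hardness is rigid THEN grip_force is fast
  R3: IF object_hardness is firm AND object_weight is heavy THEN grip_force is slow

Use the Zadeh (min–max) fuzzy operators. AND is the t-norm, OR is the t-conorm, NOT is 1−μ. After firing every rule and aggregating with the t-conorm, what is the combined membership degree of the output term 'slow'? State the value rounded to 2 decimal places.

R1: ¬light=1−0.66=0.34, ¬major=1−0.13=0.87; AND[min(a, b)] → w = 0.34
R2: light=0.66, rigid=0.29; OR[max(a, b)] → w = 0.66
R3: firm=0.96, heavy=0.83; AND[min(a, b)] → w = 0.83
Rules with consequent 'slow': {R1, R3} → strengths 0.34, 0.83
Aggregate via t-conorm [max(a, b)]: 0.83

0.83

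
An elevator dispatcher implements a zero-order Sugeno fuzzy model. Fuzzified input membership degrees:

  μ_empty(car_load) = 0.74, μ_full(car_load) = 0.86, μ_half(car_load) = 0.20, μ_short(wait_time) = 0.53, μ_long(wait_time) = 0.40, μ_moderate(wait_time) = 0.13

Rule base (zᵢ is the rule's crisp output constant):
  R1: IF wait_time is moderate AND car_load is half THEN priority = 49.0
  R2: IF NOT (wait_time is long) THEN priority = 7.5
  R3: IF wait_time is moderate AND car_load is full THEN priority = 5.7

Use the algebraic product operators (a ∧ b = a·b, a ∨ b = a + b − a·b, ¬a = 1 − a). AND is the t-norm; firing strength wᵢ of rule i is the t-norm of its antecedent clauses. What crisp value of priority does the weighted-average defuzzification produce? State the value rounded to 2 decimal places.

8.69

R1 (z=49.0): moderate=0.13, half=0.20; AND[a·b] → w = 0.0260
R2 (z=7.5): ¬long=1−0.40=0.60 → w = 0.6000
R3 (z=5.7): moderate=0.13, full=0.86; AND[a·b] → w = 0.1118
Weighted average = (0.0260·49.0 + 0.6000·7.5 + 0.1118·5.7) / (0.0260 + 0.6000 + 0.1118)
  = 6.4113 / 0.7378 = 8.69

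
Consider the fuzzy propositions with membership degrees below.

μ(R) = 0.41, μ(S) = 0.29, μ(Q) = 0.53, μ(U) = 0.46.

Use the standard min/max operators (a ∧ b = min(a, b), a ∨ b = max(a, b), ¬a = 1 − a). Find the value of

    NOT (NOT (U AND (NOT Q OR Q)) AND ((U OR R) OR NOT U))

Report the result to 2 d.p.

0.46

NOT Q = 1 − 0.53 = 0.47
NOT Q OR Q = max(a, b) on (0.47, 0.53) = 0.53
U AND (NOT Q OR Q) = min(a, b) on (0.46, 0.53) = 0.46
NOT (U AND (NOT Q OR Q)) = 1 − 0.46 = 0.54
U OR R = max(a, b) on (0.46, 0.41) = 0.46
NOT U = 1 − 0.46 = 0.54
(U OR R) OR NOT U = max(a, b) on (0.46, 0.54) = 0.54
NOT (U AND (NOT Q OR Q)) AND ((U OR R) OR NOT U) = min(a, b) on (0.54, 0.54) = 0.54
NOT (NOT (U AND (NOT Q OR Q)) AND ((U OR R) OR NOT U)) = 1 − 0.54 = 0.46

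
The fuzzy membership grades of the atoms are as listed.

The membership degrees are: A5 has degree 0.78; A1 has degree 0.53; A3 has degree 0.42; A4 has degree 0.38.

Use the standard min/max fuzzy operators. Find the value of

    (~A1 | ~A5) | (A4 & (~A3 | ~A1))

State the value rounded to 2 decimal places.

0.47

~A1 = 1 − 0.53 = 0.47
~A5 = 1 − 0.78 = 0.22
~A1 | ~A5 = max(a, b) on (0.47, 0.22) = 0.47
~A3 = 1 − 0.42 = 0.58
~A1 = 1 − 0.53 = 0.47
~A3 | ~A1 = max(a, b) on (0.58, 0.47) = 0.58
A4 & (~A3 | ~A1) = min(a, b) on (0.38, 0.58) = 0.38
(~A1 | ~A5) | (A4 & (~A3 | ~A1)) = max(a, b) on (0.47, 0.38) = 0.47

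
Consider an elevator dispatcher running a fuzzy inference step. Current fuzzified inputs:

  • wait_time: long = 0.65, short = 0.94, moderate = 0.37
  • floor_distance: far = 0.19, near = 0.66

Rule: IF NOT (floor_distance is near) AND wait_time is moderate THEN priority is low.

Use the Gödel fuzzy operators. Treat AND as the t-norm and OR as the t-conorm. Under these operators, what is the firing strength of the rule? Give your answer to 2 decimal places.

firing strength: ¬near=1−0.66=0.34, moderate=0.37; AND[min(a, b)] → w = 0.34

0.34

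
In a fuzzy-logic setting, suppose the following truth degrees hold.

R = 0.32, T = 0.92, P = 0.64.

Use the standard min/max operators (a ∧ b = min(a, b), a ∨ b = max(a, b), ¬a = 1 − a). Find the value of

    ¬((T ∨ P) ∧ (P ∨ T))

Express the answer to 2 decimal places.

T ∨ P = max(a, b) on (0.92, 0.64) = 0.92
P ∨ T = max(a, b) on (0.64, 0.92) = 0.92
(T ∨ P) ∧ (P ∨ T) = min(a, b) on (0.92, 0.92) = 0.92
¬((T ∨ P) ∧ (P ∨ T)) = 1 − 0.92 = 0.08

0.08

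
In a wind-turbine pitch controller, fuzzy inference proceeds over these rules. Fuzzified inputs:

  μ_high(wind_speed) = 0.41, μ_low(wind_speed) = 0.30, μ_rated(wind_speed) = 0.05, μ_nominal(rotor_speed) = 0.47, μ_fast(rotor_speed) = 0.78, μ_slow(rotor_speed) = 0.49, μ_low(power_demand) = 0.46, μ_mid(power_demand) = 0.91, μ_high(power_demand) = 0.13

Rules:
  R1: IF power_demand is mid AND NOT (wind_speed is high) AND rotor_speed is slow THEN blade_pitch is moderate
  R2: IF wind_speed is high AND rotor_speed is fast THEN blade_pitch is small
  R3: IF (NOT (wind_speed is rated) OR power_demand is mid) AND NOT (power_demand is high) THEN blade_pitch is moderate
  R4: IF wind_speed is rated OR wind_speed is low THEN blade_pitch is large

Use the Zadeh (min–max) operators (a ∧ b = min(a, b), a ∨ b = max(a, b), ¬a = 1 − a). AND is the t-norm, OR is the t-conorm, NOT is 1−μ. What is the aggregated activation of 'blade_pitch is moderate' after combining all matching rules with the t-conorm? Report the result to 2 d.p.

0.87

R1: mid=0.91, ¬high=1−0.41=0.59, slow=0.49; AND[min(a, b)] → w = 0.49
R2: high=0.41, fast=0.78; AND[min(a, b)] → w = 0.41
R3: (¬rated=1−0.05=0.95 OR mid=0.91) = 0.95; AND[min(a, b)] with ¬high=1−0.13=0.87 → w = 0.87
R4: rated=0.05, low=0.30; OR[max(a, b)] → w = 0.30
Rules with consequent 'moderate': {R1, R3} → strengths 0.49, 0.87
Aggregate via t-conorm [max(a, b)]: 0.87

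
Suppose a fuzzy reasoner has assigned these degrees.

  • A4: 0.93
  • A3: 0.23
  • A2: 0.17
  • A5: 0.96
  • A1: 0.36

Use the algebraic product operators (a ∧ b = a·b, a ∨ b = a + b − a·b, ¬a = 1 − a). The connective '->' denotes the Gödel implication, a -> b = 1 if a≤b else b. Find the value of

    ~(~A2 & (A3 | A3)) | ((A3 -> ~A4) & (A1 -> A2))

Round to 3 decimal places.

0.666

~A2 = 1 − 0.1700 = 0.8300
A3 | A3 = a + b − a·b on (0.2300, 0.2300) = 0.4071
~A2 & (A3 | A3) = a·b on (0.8300, 0.4071) = 0.3379
~(~A2 & (A3 | A3)) = 1 − 0.3379 = 0.6621
~A4 = 1 − 0.9300 = 0.0700
A3 -> ~A4  [Gödel: 1 if a≤b else b] with a=0.2300, b=0.0700 → 0.0700
A1 -> A2  [Gödel: 1 if a≤b else b] with a=0.3600, b=0.1700 → 0.1700
(A3 -> ~A4) & (A1 -> A2) = a·b on (0.0700, 0.1700) = 0.0119
~(~A2 & (A3 | A3)) | ((A3 -> ~A4) & (A1 -> A2)) = a + b − a·b on (0.6621, 0.0119) = 0.6661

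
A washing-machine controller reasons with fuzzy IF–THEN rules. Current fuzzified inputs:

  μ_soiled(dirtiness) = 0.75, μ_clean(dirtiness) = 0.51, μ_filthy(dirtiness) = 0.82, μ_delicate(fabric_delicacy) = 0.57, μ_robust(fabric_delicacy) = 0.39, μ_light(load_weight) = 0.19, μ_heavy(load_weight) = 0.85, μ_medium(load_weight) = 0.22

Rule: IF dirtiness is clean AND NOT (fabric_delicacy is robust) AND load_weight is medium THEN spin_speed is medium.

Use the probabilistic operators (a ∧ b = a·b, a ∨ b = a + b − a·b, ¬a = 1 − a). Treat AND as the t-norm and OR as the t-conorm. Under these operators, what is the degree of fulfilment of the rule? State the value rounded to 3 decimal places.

0.068

firing strength: clean=0.51, ¬robust=1−0.39=0.61, medium=0.22; AND[a·b] → w = 0.0684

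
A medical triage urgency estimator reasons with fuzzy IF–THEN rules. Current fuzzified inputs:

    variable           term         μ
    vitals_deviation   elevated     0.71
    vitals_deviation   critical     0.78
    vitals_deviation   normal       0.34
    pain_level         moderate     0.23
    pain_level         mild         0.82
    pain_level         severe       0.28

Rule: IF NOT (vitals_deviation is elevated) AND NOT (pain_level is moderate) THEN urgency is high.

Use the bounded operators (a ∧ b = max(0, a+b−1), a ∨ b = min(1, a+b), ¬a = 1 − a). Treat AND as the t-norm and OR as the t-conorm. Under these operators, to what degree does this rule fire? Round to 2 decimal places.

firing strength: ¬elevated=1−0.71=0.29, ¬moderate=1−0.23=0.77; AND[max(0, a+b−1)] → w = 0.06

0.06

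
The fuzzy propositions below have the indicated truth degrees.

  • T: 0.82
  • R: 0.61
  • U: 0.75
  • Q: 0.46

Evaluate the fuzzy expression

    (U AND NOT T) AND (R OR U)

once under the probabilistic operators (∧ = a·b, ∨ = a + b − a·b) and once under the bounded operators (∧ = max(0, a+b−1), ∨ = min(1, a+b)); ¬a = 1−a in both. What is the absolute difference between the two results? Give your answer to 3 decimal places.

0.122

Under probabilistic:
  NOT T = 1 − 0.8200 = 0.1800
  U AND NOT T = a·b on (0.7500, 0.1800) = 0.1350
  R OR U = a + b − a·b on (0.6100, 0.7500) = 0.9025
  (U AND NOT T) AND (R OR U) = a·b on (0.1350, 0.9025) = 0.1218
  → value = 0.1218
Under bounded:
  NOT T = 1 − 0.82 = 0.18
  U AND NOT T = max(0, a+b−1) on (0.75, 0.18) = 0.00
  R OR U = min(1, a+b) on (0.61, 0.75) = 1.00
  (U AND NOT T) AND (R OR U) = max(0, a+b−1) on (0.00, 1.00) = 0.00
  → value = 0.0000
|0.1218 − 0.0000| = 0.122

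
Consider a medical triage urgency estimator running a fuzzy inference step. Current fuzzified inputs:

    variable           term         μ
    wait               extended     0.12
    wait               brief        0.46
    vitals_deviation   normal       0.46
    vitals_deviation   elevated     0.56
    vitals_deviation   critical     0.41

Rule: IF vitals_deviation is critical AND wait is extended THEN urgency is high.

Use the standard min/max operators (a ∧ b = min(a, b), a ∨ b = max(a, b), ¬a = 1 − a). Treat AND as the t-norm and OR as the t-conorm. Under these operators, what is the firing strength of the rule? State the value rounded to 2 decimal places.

0.12

firing strength: critical=0.41, extended=0.12; AND[min(a, b)] → w = 0.12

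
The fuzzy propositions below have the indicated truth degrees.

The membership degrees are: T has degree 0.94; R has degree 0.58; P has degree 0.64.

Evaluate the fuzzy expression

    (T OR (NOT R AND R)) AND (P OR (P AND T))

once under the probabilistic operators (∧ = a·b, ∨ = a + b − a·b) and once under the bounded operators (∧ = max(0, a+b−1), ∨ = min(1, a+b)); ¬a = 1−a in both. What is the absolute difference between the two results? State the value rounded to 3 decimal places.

Under probabilistic:
  NOT R = 1 − 0.5800 = 0.4200
  NOT R AND R = a·b on (0.4200, 0.5800) = 0.2436
  T OR (NOT R AND R) = a + b − a·b on (0.9400, 0.2436) = 0.9546
  P AND T = a·b on (0.6400, 0.9400) = 0.6016
  P OR (P AND T) = a + b − a·b on (0.6400, 0.6016) = 0.8566
  (T OR (NOT R AND R)) AND (P OR (P AND T)) = a·b on (0.9546, 0.8566) = 0.8177
  → value = 0.8177
Under bounded:
  NOT R = 1 − 0.58 = 0.42
  NOT R AND R = max(0, a+b−1) on (0.42, 0.58) = 0.00
  T OR (NOT R AND R) = min(1, a+b) on (0.94, 0.00) = 0.94
  P AND T = max(0, a+b−1) on (0.64, 0.94) = 0.58
  P OR (P AND T) = min(1, a+b) on (0.64, 0.58) = 1.00
  (T OR (NOT R AND R)) AND (P OR (P AND T)) = max(0, a+b−1) on (0.94, 1.00) = 0.94
  → value = 0.9400
|0.8177 − 0.9400| = 0.122

0.122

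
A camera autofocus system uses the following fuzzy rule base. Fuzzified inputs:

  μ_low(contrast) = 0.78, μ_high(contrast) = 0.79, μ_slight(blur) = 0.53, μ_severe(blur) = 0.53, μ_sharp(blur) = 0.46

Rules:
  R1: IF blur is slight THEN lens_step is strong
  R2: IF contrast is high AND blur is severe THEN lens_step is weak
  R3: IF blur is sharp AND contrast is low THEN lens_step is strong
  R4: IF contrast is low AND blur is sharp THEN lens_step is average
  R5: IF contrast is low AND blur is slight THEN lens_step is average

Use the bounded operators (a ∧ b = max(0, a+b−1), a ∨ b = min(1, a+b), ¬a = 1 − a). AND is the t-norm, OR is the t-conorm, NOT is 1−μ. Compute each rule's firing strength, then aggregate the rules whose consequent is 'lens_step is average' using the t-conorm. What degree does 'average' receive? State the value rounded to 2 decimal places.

0.55

R1: slight=0.53 → w = 0.53
R2: high=0.79, severe=0.53; AND[max(0, a+b−1)] → w = 0.32
R3: sharp=0.46, low=0.78; AND[max(0, a+b−1)] → w = 0.24
R4: low=0.78, sharp=0.46; AND[max(0, a+b−1)] → w = 0.24
R5: low=0.78, slight=0.53; AND[max(0, a+b−1)] → w = 0.31
Rules with consequent 'average': {R4, R5} → strengths 0.24, 0.31
Aggregate via t-conorm [min(1, a+b)]: 0.55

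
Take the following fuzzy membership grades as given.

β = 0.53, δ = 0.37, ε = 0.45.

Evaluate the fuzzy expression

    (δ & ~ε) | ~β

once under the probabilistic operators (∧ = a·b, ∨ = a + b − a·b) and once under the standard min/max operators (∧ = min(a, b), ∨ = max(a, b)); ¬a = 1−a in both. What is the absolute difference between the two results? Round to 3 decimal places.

0.108

Under probabilistic:
  ~ε = 1 − 0.4500 = 0.5500
  δ & ~ε = a·b on (0.3700, 0.5500) = 0.2035
  ~β = 1 − 0.5300 = 0.4700
  (δ & ~ε) | ~β = a + b − a·b on (0.2035, 0.4700) = 0.5779
  → value = 0.5779
Under standard min/max:
  ~ε = 1 − 0.45 = 0.55
  δ & ~ε = min(a, b) on (0.37, 0.55) = 0.37
  ~β = 1 − 0.53 = 0.47
  (δ & ~ε) | ~β = max(a, b) on (0.37, 0.47) = 0.47
  → value = 0.4700
|0.5779 − 0.4700| = 0.108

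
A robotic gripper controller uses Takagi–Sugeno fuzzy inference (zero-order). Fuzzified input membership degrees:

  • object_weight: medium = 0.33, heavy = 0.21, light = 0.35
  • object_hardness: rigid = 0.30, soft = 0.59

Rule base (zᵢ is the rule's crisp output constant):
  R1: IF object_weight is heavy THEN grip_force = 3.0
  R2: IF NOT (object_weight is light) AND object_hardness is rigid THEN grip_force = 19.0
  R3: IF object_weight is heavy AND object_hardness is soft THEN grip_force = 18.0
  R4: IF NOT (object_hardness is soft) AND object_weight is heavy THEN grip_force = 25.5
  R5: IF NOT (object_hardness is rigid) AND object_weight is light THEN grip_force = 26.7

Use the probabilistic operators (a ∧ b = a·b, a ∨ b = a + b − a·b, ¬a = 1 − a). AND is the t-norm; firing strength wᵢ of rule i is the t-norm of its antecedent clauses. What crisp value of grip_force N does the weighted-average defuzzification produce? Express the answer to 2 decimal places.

R1 (z=3.0): heavy=0.21 → w = 0.2100
R2 (z=19.0): ¬light=1−0.35=0.65, rigid=0.30; AND[a·b] → w = 0.1950
R3 (z=18.0): heavy=0.21, soft=0.59; AND[a·b] → w = 0.1239
R4 (z=25.5): ¬soft=1−0.59=0.41, heavy=0.21; AND[a·b] → w = 0.0861
R5 (z=26.7): ¬rigid=1−0.30=0.70, light=0.35; AND[a·b] → w = 0.2450
Weighted average = (0.2100·3.0 + 0.1950·19.0 + 0.1239·18.0 + 0.0861·25.5 + 0.2450·26.7) / (0.2100 + 0.1950 + 0.1239 + 0.0861 + 0.2450)
  = 15.3022 / 0.8600 = 17.79

17.79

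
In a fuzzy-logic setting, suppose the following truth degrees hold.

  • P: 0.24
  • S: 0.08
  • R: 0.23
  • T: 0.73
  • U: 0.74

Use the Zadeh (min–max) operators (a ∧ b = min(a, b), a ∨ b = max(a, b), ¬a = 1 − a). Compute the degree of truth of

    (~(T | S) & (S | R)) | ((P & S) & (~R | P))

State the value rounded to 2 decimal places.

0.23

T | S = max(a, b) on (0.73, 0.08) = 0.73
~(T | S) = 1 − 0.73 = 0.27
S | R = max(a, b) on (0.08, 0.23) = 0.23
~(T | S) & (S | R) = min(a, b) on (0.27, 0.23) = 0.23
P & S = min(a, b) on (0.24, 0.08) = 0.08
~R = 1 − 0.23 = 0.77
~R | P = max(a, b) on (0.77, 0.24) = 0.77
(P & S) & (~R | P) = min(a, b) on (0.08, 0.77) = 0.08
(~(T | S) & (S | R)) | ((P & S) & (~R | P)) = max(a, b) on (0.23, 0.08) = 0.23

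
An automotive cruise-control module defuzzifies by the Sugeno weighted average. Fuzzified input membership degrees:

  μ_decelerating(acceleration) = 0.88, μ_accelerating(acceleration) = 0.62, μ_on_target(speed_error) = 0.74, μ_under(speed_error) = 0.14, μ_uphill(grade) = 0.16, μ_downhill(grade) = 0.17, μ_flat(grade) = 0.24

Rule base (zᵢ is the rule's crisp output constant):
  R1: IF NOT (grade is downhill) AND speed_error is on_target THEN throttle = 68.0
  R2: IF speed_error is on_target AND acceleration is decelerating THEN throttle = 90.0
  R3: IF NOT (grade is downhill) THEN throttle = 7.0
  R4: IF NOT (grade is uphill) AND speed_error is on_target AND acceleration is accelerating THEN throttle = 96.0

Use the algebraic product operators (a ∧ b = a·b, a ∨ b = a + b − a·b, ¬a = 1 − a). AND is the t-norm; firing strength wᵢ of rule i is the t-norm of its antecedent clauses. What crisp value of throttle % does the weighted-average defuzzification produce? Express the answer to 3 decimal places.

57.716

R1 (z=68.0): ¬downhill=1−0.17=0.83, on_target=0.74; AND[a·b] → w = 0.6142
R2 (z=90.0): on_target=0.74, decelerating=0.88; AND[a·b] → w = 0.6512
R3 (z=7.0): ¬downhill=1−0.17=0.83 → w = 0.8300
R4 (z=96.0): ¬uphill=1−0.16=0.84, on_target=0.74, accelerating=0.62; AND[a·b] → w = 0.3854
Weighted average = (0.6142·68.0 + 0.6512·90.0 + 0.8300·7.0 + 0.3854·96.0) / (0.6142 + 0.6512 + 0.8300 + 0.3854)
  = 143.1812 / 2.4808 = 57.716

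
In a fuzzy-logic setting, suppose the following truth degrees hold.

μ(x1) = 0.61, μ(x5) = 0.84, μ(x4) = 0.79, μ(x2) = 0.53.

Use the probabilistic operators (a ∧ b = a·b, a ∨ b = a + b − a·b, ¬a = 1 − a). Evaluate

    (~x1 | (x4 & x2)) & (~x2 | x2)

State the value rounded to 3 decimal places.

0.485

~x1 = 1 − 0.6100 = 0.3900
x4 & x2 = a·b on (0.7900, 0.5300) = 0.4187
~x1 | (x4 & x2) = a + b − a·b on (0.3900, 0.4187) = 0.6454
~x2 = 1 − 0.5300 = 0.4700
~x2 | x2 = a + b − a·b on (0.4700, 0.5300) = 0.7509
(~x1 | (x4 & x2)) & (~x2 | x2) = a·b on (0.6454, 0.7509) = 0.4846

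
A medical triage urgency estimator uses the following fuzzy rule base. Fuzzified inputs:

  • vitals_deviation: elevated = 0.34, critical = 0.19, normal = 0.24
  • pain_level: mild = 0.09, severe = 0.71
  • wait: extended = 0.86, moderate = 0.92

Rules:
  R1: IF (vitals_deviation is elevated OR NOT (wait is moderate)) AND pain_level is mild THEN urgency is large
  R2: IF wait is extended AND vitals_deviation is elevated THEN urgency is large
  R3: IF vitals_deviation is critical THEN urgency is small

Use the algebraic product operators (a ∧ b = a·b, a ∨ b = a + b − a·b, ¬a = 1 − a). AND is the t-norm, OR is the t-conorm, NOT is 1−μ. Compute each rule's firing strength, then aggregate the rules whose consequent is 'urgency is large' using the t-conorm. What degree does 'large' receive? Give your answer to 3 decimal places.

0.317

R1: (elevated=0.34 OR ¬moderate=1−0.92=0.08) = 0.3928; AND[a·b] with mild=0.09 → w = 0.0354
R2: extended=0.86, elevated=0.34; AND[a·b] → w = 0.2924
R3: critical=0.19 → w = 0.1900
Rules with consequent 'large': {R1, R2} → strengths 0.0354, 0.2924
Aggregate via t-conorm [a + b − a·b]: 0.3174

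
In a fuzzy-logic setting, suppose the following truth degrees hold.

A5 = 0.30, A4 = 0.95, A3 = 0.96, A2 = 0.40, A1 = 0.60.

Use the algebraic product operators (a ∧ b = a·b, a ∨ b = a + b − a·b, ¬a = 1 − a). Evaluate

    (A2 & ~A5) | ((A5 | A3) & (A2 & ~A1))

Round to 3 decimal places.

0.392

~A5 = 1 − 0.3000 = 0.7000
A2 & ~A5 = a·b on (0.4000, 0.7000) = 0.2800
A5 | A3 = a + b − a·b on (0.3000, 0.9600) = 0.9720
~A1 = 1 − 0.6000 = 0.4000
A2 & ~A1 = a·b on (0.4000, 0.4000) = 0.1600
(A5 | A3) & (A2 & ~A1) = a·b on (0.9720, 0.1600) = 0.1555
(A2 & ~A5) | ((A5 | A3) & (A2 & ~A1)) = a + b − a·b on (0.2800, 0.1555) = 0.3920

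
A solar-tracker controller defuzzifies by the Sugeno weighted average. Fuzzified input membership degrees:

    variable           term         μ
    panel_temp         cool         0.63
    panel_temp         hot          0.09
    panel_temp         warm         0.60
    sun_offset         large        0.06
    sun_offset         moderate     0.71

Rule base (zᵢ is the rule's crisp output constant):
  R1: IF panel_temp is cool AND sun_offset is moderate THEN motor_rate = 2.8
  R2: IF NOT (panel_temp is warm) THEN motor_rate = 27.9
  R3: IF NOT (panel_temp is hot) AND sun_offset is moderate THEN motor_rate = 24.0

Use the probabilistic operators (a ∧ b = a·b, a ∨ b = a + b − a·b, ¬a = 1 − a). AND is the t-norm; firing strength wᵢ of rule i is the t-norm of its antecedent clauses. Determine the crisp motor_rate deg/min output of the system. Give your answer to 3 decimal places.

18.695

R1 (z=2.8): cool=0.63, moderate=0.71; AND[a·b] → w = 0.4473
R2 (z=27.9): ¬warm=1−0.60=0.40 → w = 0.4000
R3 (z=24.0): ¬hot=1−0.09=0.91, moderate=0.71; AND[a·b] → w = 0.6461
Weighted average = (0.4473·2.8 + 0.4000·27.9 + 0.6461·24.0) / (0.4473 + 0.4000 + 0.6461)
  = 27.9188 / 1.4934 = 18.695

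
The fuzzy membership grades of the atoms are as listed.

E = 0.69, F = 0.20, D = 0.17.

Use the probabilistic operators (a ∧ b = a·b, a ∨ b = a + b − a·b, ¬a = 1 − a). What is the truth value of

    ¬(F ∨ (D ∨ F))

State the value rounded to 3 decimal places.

0.531

D ∨ F = a + b − a·b on (0.1700, 0.2000) = 0.3360
F ∨ (D ∨ F) = a + b − a·b on (0.2000, 0.3360) = 0.4688
¬(F ∨ (D ∨ F)) = 1 − 0.4688 = 0.5312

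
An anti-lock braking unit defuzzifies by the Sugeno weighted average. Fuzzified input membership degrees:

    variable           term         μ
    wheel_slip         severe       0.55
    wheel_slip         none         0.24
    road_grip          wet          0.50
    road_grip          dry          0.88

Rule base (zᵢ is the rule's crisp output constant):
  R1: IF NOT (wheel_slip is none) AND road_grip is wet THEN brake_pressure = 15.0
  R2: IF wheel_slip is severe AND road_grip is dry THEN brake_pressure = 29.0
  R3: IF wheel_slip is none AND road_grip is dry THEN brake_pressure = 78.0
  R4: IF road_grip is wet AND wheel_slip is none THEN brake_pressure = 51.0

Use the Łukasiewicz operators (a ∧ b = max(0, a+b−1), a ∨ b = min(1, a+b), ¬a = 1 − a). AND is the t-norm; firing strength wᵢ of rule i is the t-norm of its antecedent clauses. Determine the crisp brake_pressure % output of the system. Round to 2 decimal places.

R1 (z=15.0): ¬none=1−0.24=0.76, wet=0.50; AND[max(0, a+b−1)] → w = 0.26
R2 (z=29.0): severe=0.55, dry=0.88; AND[max(0, a+b−1)] → w = 0.43
R3 (z=78.0): none=0.24, dry=0.88; AND[max(0, a+b−1)] → w = 0.12
R4 (z=51.0): wet=0.50, none=0.24; AND[max(0, a+b−1)] → w = 0.00
Weighted average = (0.26·15.0 + 0.43·29.0 + 0.12·78.0 + 0.00·51.0) / (0.26 + 0.43 + 0.12 + 0.00)
  = 25.7300 / 0.8100 = 31.77

31.77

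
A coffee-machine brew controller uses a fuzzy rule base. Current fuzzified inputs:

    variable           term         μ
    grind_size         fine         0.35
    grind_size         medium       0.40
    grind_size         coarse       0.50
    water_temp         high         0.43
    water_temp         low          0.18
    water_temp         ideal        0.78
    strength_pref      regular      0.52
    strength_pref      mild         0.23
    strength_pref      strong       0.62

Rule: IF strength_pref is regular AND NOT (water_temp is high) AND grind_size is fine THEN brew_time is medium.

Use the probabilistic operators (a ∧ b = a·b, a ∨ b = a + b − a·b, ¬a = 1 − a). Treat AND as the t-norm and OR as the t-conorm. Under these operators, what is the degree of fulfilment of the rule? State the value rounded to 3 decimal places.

0.104

firing strength: regular=0.52, ¬high=1−0.43=0.57, fine=0.35; AND[a·b] → w = 0.1037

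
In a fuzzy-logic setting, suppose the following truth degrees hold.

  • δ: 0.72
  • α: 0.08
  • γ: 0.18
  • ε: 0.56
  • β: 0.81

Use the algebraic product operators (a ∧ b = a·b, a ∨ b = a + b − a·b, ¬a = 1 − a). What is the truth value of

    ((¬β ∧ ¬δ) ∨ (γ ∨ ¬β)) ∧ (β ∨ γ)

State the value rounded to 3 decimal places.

¬β = 1 − 0.8100 = 0.1900
¬δ = 1 − 0.7200 = 0.2800
¬β ∧ ¬δ = a·b on (0.1900, 0.2800) = 0.0532
¬β = 1 − 0.8100 = 0.1900
γ ∨ ¬β = a + b − a·b on (0.1800, 0.1900) = 0.3358
(¬β ∧ ¬δ) ∨ (γ ∨ ¬β) = a + b − a·b on (0.0532, 0.3358) = 0.3711
β ∨ γ = a + b − a·b on (0.8100, 0.1800) = 0.8442
((¬β ∧ ¬δ) ∨ (γ ∨ ¬β)) ∧ (β ∨ γ) = a·b on (0.3711, 0.8442) = 0.3133

0.313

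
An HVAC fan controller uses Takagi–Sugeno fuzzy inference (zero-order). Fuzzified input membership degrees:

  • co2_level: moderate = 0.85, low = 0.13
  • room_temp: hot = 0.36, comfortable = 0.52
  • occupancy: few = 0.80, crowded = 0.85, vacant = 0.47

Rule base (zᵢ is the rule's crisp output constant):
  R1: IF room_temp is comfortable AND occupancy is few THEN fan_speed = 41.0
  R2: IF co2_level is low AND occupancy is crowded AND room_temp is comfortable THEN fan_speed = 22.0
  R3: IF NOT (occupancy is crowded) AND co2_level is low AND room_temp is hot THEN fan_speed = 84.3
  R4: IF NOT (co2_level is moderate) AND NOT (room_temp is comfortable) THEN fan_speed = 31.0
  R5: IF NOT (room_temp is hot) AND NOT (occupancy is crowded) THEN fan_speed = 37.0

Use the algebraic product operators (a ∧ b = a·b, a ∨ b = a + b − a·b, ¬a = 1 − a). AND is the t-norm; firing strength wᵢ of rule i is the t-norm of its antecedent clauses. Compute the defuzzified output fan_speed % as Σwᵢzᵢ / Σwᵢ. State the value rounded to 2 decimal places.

R1 (z=41.0): comfortable=0.52, few=0.80; AND[a·b] → w = 0.4160
R2 (z=22.0): low=0.13, crowded=0.85, comfortable=0.52; AND[a·b] → w = 0.0575
R3 (z=84.3): ¬crowded=1−0.85=0.15, low=0.13, hot=0.36; AND[a·b] → w = 0.0070
R4 (z=31.0): ¬moderate=1−0.85=0.15, ¬comfortable=1−0.52=0.48; AND[a·b] → w = 0.0720
R5 (z=37.0): ¬hot=1−0.36=0.64, ¬crowded=1−0.85=0.15; AND[a·b] → w = 0.0960
Weighted average = (0.4160·41.0 + 0.0575·22.0 + 0.0070·84.3 + 0.0720·31.0 + 0.0960·37.0) / (0.4160 + 0.0575 + 0.0070 + 0.0720 + 0.0960)
  = 24.6959 / 0.6485 = 38.08

38.08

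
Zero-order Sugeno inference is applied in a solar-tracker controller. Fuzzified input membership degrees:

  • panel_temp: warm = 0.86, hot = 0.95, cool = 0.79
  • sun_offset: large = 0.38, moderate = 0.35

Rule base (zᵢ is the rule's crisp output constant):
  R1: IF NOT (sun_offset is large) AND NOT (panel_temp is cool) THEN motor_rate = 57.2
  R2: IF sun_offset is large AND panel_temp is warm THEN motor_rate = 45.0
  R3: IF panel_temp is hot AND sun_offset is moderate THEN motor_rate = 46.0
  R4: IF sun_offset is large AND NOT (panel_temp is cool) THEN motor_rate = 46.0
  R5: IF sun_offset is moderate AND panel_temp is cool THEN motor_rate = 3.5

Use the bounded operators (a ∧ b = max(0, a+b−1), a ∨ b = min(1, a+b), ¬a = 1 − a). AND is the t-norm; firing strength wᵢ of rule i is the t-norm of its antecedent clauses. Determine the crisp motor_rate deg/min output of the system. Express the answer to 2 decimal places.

R1 (z=57.2): ¬large=1−0.38=0.62, ¬cool=1−0.79=0.21; AND[max(0, a+b−1)] → w = 0.00
R2 (z=45.0): large=0.38, warm=0.86; AND[max(0, a+b−1)] → w = 0.24
R3 (z=46.0): hot=0.95, moderate=0.35; AND[max(0, a+b−1)] → w = 0.30
R4 (z=46.0): large=0.38, ¬cool=1−0.79=0.21; AND[max(0, a+b−1)] → w = 0.00
R5 (z=3.5): moderate=0.35, cool=0.79; AND[max(0, a+b−1)] → w = 0.14
Weighted average = (0.00·57.2 + 0.24·45.0 + 0.30·46.0 + 0.00·46.0 + 0.14·3.5) / (0.00 + 0.24 + 0.30 + 0.00 + 0.14)
  = 25.0900 / 0.6800 = 36.90

36.90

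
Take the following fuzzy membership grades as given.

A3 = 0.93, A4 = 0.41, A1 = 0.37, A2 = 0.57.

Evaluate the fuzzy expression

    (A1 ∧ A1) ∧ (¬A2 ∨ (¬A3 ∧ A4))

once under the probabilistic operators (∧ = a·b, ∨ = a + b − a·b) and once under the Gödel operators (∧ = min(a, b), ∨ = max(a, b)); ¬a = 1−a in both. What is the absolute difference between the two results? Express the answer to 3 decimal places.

0.309

Under probabilistic:
  A1 ∧ A1 = a·b on (0.3700, 0.3700) = 0.1369
  ¬A2 = 1 − 0.5700 = 0.4300
  ¬A3 = 1 − 0.9300 = 0.0700
  ¬A3 ∧ A4 = a·b on (0.0700, 0.4100) = 0.0287
  ¬A2 ∨ (¬A3 ∧ A4) = a + b − a·b on (0.4300, 0.0287) = 0.4464
  (A1 ∧ A1) ∧ (¬A2 ∨ (¬A3 ∧ A4)) = a·b on (0.1369, 0.4464) = 0.0611
  → value = 0.0611
Under Gödel:
  A1 ∧ A1 = min(a, b) on (0.37, 0.37) = 0.37
  ¬A2 = 1 − 0.57 = 0.43
  ¬A3 = 1 − 0.93 = 0.07
  ¬A3 ∧ A4 = min(a, b) on (0.07, 0.41) = 0.07
  ¬A2 ∨ (¬A3 ∧ A4) = max(a, b) on (0.43, 0.07) = 0.43
  (A1 ∧ A1) ∧ (¬A2 ∨ (¬A3 ∧ A4)) = min(a, b) on (0.37, 0.43) = 0.37
  → value = 0.3700
|0.0611 − 0.3700| = 0.309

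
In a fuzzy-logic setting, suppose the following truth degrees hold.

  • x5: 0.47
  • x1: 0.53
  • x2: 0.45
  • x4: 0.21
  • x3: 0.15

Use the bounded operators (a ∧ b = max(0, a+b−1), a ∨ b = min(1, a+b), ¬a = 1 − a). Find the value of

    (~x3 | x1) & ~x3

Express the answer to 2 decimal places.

0.85

~x3 = 1 − 0.15 = 0.85
~x3 | x1 = min(1, a+b) on (0.85, 0.53) = 1.00
~x3 = 1 − 0.15 = 0.85
(~x3 | x1) & ~x3 = max(0, a+b−1) on (1.00, 0.85) = 0.85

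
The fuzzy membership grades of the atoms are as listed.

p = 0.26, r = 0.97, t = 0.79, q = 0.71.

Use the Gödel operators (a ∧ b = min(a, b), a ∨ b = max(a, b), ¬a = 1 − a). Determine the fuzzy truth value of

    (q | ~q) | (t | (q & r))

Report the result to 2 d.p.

~q = 1 − 0.71 = 0.29
q | ~q = max(a, b) on (0.71, 0.29) = 0.71
q & r = min(a, b) on (0.71, 0.97) = 0.71
t | (q & r) = max(a, b) on (0.79, 0.71) = 0.79
(q | ~q) | (t | (q & r)) = max(a, b) on (0.71, 0.79) = 0.79

0.79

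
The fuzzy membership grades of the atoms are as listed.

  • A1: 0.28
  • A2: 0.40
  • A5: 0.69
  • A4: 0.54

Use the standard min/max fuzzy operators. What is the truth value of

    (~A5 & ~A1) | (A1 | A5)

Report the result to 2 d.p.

0.69

~A5 = 1 − 0.69 = 0.31
~A1 = 1 − 0.28 = 0.72
~A5 & ~A1 = min(a, b) on (0.31, 0.72) = 0.31
A1 | A5 = max(a, b) on (0.28, 0.69) = 0.69
(~A5 & ~A1) | (A1 | A5) = max(a, b) on (0.31, 0.69) = 0.69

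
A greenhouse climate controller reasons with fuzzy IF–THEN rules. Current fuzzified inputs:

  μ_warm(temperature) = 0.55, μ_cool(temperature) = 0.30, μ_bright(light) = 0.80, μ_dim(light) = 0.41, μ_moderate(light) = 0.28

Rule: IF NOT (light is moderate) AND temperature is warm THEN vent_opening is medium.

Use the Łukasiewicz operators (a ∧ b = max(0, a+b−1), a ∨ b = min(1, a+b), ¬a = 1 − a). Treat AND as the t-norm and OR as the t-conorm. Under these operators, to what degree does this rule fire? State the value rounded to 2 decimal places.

0.27

firing strength: ¬moderate=1−0.28=0.72, warm=0.55; AND[max(0, a+b−1)] → w = 0.27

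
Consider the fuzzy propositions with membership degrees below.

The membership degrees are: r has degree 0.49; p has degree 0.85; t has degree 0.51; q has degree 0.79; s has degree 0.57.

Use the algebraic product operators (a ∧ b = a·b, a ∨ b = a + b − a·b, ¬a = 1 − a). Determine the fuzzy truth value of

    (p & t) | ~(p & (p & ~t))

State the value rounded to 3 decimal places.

p & t = a·b on (0.8500, 0.5100) = 0.4335
~t = 1 − 0.5100 = 0.4900
p & ~t = a·b on (0.8500, 0.4900) = 0.4165
p & (p & ~t) = a·b on (0.8500, 0.4165) = 0.3540
~(p & (p & ~t)) = 1 − 0.3540 = 0.6460
(p & t) | ~(p & (p & ~t)) = a + b − a·b on (0.4335, 0.6460) = 0.7994

0.799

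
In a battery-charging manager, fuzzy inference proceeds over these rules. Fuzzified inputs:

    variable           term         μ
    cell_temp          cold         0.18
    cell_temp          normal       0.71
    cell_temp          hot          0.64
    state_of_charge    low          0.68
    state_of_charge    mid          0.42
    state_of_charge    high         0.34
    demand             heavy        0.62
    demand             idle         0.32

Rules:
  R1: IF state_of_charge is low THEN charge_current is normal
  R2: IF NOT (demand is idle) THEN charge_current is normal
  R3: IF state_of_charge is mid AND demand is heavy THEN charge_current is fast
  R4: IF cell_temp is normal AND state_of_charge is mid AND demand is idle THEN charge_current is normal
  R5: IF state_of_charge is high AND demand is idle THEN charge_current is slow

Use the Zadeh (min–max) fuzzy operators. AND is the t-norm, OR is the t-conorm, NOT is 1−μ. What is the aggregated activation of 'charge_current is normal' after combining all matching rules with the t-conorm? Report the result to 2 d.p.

0.68

R1: low=0.68 → w = 0.68
R2: ¬idle=1−0.32=0.68 → w = 0.68
R3: mid=0.42, heavy=0.62; AND[min(a, b)] → w = 0.42
R4: normal=0.71, mid=0.42, idle=0.32; AND[min(a, b)] → w = 0.32
R5: high=0.34, idle=0.32; AND[min(a, b)] → w = 0.32
Rules with consequent 'normal': {R1, R2, R4} → strengths 0.68, 0.68, 0.32
Aggregate via t-conorm [max(a, b)]: 0.68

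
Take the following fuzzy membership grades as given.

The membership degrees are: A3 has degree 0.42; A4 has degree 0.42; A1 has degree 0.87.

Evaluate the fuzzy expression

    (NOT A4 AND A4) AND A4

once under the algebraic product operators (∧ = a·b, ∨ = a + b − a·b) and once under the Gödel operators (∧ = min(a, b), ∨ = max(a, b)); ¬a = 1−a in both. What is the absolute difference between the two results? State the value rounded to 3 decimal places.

Under algebraic product:
  NOT A4 = 1 − 0.4200 = 0.5800
  NOT A4 AND A4 = a·b on (0.5800, 0.4200) = 0.2436
  (NOT A4 AND A4) AND A4 = a·b on (0.2436, 0.4200) = 0.1023
  → value = 0.1023
Under Gödel:
  NOT A4 = 1 − 0.42 = 0.58
  NOT A4 AND A4 = min(a, b) on (0.58, 0.42) = 0.42
  (NOT A4 AND A4) AND A4 = min(a, b) on (0.42, 0.42) = 0.42
  → value = 0.4200
|0.1023 − 0.4200| = 0.318

0.318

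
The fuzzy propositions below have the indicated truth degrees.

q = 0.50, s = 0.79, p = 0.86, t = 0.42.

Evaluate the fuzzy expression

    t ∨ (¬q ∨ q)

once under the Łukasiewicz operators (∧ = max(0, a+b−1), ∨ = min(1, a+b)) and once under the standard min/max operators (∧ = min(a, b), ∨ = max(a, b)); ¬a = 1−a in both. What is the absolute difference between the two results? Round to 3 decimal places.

Under Łukasiewicz:
  ¬q = 1 − 0.50 = 0.50
  ¬q ∨ q = min(1, a+b) on (0.50, 0.50) = 1.00
  t ∨ (¬q ∨ q) = min(1, a+b) on (0.42, 1.00) = 1.00
  → value = 1.0000
Under standard min/max:
  ¬q = 1 − 0.50 = 0.50
  ¬q ∨ q = max(a, b) on (0.50, 0.50) = 0.50
  t ∨ (¬q ∨ q) = max(a, b) on (0.42, 0.50) = 0.50
  → value = 0.5000
|1.0000 − 0.5000| = 0.500

0.500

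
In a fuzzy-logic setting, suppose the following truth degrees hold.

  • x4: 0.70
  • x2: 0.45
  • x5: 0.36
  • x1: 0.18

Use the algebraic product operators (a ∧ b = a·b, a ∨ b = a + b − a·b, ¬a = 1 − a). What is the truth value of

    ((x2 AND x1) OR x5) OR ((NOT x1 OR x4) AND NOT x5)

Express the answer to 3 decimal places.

x2 AND x1 = a·b on (0.4500, 0.1800) = 0.0810
(x2 AND x1) OR x5 = a + b − a·b on (0.0810, 0.3600) = 0.4118
NOT x1 = 1 − 0.1800 = 0.8200
NOT x1 OR x4 = a + b − a·b on (0.8200, 0.7000) = 0.9460
NOT x5 = 1 − 0.3600 = 0.6400
(NOT x1 OR x4) AND NOT x5 = a·b on (0.9460, 0.6400) = 0.6054
((x2 AND x1) OR x5) OR ((NOT x1 OR x4) AND NOT x5) = a + b − a·b on (0.4118, 0.6054) = 0.7679

0.768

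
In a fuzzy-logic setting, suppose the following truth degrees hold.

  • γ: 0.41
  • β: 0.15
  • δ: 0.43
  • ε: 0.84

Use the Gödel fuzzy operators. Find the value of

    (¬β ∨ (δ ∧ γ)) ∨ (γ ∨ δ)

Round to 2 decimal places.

0.85

¬β = 1 − 0.15 = 0.85
δ ∧ γ = min(a, b) on (0.43, 0.41) = 0.41
¬β ∨ (δ ∧ γ) = max(a, b) on (0.85, 0.41) = 0.85
γ ∨ δ = max(a, b) on (0.41, 0.43) = 0.43
(¬β ∨ (δ ∧ γ)) ∨ (γ ∨ δ) = max(a, b) on (0.85, 0.43) = 0.85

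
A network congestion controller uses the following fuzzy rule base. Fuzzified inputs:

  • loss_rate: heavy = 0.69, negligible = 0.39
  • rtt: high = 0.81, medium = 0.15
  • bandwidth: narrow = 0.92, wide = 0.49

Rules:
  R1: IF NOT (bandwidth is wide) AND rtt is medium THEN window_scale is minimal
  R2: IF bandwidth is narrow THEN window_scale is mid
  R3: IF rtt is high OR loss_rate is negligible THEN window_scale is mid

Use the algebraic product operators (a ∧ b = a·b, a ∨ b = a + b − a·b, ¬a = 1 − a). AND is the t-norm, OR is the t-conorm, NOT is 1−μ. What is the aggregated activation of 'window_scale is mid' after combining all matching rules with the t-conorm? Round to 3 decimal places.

0.991

R1: ¬wide=1−0.49=0.51, medium=0.15; AND[a·b] → w = 0.0765
R2: narrow=0.92 → w = 0.9200
R3: high=0.81, negligible=0.39; OR[a + b − a·b] → w = 0.8841
Rules with consequent 'mid': {R2, R3} → strengths 0.9200, 0.8841
Aggregate via t-conorm [a + b − a·b]: 0.9907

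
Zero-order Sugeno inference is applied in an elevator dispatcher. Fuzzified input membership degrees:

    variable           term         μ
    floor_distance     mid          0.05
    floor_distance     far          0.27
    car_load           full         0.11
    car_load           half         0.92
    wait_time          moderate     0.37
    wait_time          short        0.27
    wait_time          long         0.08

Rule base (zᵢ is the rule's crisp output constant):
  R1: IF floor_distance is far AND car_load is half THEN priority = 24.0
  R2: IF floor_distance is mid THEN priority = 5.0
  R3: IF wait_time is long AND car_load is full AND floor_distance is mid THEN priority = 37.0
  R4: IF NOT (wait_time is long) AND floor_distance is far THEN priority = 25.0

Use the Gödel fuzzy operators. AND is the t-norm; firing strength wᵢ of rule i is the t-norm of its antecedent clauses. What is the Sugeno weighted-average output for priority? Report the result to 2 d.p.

R1 (z=24.0): far=0.27, half=0.92; AND[min(a, b)] → w = 0.27
R2 (z=5.0): mid=0.05 → w = 0.05
R3 (z=37.0): long=0.08, full=0.11, mid=0.05; AND[min(a, b)] → w = 0.05
R4 (z=25.0): ¬long=1−0.08=0.92, far=0.27; AND[min(a, b)] → w = 0.27
Weighted average = (0.27·24.0 + 0.05·5.0 + 0.05·37.0 + 0.27·25.0) / (0.27 + 0.05 + 0.05 + 0.27)
  = 15.3300 / 0.6400 = 23.95

23.95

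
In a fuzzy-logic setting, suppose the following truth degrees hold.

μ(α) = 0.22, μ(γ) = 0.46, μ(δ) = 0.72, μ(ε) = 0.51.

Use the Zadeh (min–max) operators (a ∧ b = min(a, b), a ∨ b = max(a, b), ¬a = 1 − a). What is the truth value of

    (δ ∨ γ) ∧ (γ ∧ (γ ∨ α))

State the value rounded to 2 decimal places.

δ ∨ γ = max(a, b) on (0.72, 0.46) = 0.72
γ ∨ α = max(a, b) on (0.46, 0.22) = 0.46
γ ∧ (γ ∨ α) = min(a, b) on (0.46, 0.46) = 0.46
(δ ∨ γ) ∧ (γ ∧ (γ ∨ α)) = min(a, b) on (0.72, 0.46) = 0.46

0.46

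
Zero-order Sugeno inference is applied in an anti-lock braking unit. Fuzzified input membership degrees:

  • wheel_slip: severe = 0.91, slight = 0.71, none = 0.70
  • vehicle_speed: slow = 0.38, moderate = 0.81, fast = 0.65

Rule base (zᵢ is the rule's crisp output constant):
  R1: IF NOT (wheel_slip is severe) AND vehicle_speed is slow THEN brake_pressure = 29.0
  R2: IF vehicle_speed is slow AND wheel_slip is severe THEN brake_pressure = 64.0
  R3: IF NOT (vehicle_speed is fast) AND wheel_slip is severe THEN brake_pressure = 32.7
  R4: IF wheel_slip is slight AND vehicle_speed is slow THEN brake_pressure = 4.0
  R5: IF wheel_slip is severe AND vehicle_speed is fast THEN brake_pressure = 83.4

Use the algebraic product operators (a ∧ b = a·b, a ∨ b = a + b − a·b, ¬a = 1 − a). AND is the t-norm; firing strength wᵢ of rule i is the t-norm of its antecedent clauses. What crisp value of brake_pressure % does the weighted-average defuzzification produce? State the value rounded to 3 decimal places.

53.820

R1 (z=29.0): ¬severe=1−0.91=0.09, slow=0.38; AND[a·b] → w = 0.0342
R2 (z=64.0): slow=0.38, severe=0.91; AND[a·b] → w = 0.3458
R3 (z=32.7): ¬fast=1−0.65=0.35, severe=0.91; AND[a·b] → w = 0.3185
R4 (z=4.0): slight=0.71, slow=0.38; AND[a·b] → w = 0.2698
R5 (z=83.4): severe=0.91, fast=0.65; AND[a·b] → w = 0.5915
Weighted average = (0.0342·29.0 + 0.3458·64.0 + 0.3185·32.7 + 0.2698·4.0 + 0.5915·83.4) / (0.0342 + 0.3458 + 0.3185 + 0.2698 + 0.5915)
  = 83.9483 / 1.5598 = 53.820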